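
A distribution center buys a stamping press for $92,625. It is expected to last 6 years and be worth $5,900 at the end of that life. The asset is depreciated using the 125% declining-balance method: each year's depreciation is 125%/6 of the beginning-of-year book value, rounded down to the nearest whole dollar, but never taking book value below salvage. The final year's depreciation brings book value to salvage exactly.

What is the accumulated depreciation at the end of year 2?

$34,572

Depreciable base = $92,625 − $5,900 = $86,725.
Year 1: ⌊$92,625 × 125%/6⌋ = $19,296. Book value $73,329.
Year 2: ⌊$73,329 × 125%/6⌋ = $15,276. Book value $58,053.
Accumulated through year 2 = $92,625 − $58,053 = $34,572.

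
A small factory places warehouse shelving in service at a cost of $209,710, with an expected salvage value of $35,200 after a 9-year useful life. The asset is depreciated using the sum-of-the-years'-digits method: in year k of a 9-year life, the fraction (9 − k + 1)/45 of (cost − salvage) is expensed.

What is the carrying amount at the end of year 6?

Depreciable base = $209,710 − $35,200 = $174,510.
Sum of the years' digits = 9+8+7+6+5+4+3+2+1 = 45.
Year 1: $174,510 × 9/45 = $34,902. Book value $174,808.
Year 2: $174,510 × 8/45 = $31,024. Book value $143,784.
Year 3: $174,510 × 7/45 = $27,146. Book value $116,638.
Year 4: $174,510 × 6/45 = $23,268. Book value $93,370.
Year 5: $174,510 × 5/45 = $19,390. Book value $73,980.
Year 6: $174,510 × 4/45 = $15,512. Book value $58,468.

$58,468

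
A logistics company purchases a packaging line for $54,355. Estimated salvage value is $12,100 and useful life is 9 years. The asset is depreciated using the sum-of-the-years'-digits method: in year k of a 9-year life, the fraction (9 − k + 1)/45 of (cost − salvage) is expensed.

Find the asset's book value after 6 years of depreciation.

$17,734

Depreciable base = $54,355 − $12,100 = $42,255.
Sum of the years' digits = 9+8+7+6+5+4+3+2+1 = 45.
Year 1: $42,255 × 9/45 = $8,451. Book value $45,904.
Year 2: $42,255 × 8/45 = $7,512. Book value $38,392.
Year 3: $42,255 × 7/45 = $6,573. Book value $31,819.
Year 4: $42,255 × 6/45 = $5,634. Book value $26,185.
Year 5: $42,255 × 5/45 = $4,695. Book value $21,490.
Year 6: $42,255 × 4/45 = $3,756. Book value $17,734.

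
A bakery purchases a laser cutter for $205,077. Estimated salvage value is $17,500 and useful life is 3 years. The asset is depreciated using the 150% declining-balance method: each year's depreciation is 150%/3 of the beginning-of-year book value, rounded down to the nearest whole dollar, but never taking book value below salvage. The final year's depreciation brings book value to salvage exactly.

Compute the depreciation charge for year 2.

$51,269

Depreciable base = $205,077 − $17,500 = $187,577.
Year 1: ⌊$205,077 × 150%/3⌋ = $102,538. Book value $102,539.
Year 2: ⌊$102,539 × 150%/3⌋ = $51,269. Book value $51,270.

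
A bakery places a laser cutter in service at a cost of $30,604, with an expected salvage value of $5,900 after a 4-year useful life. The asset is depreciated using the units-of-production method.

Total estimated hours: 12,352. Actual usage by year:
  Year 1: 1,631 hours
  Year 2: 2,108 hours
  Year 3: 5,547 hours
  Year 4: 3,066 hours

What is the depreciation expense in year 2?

$4,216

Depreciable base = $30,604 − $5,900 = $24,704.
Rate = $24,704 / 12,352 hours = $2 per hour.
Year 1: 1,631 × $2 = $3,262. Book value $27,342.
Year 2: 2,108 × $2 = $4,216. Book value $23,126.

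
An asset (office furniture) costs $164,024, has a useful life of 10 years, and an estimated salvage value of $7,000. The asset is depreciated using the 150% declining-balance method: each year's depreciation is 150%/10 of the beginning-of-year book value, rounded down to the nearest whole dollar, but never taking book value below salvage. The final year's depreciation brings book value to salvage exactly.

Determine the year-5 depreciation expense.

Depreciable base = $164,024 − $7,000 = $157,024.
Year 1: ⌊$164,024 × 150%/10⌋ = $24,603. Book value $139,421.
Year 2: ⌊$139,421 × 150%/10⌋ = $20,913. Book value $118,508.
Year 3: ⌊$118,508 × 150%/10⌋ = $17,776. Book value $100,732.
Year 4: ⌊$100,732 × 150%/10⌋ = $15,109. Book value $85,623.
Year 5: ⌊$85,623 × 150%/10⌋ = $12,843. Book value $72,780.

$12,843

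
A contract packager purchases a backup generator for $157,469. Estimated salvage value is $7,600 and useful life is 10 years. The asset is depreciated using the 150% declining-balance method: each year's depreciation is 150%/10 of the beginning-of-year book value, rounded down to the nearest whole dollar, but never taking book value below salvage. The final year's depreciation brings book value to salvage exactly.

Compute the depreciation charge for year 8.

Depreciable base = $157,469 − $7,600 = $149,869.
Year 1: ⌊$157,469 × 150%/10⌋ = $23,620. Book value $133,849.
Year 2: ⌊$133,849 × 150%/10⌋ = $20,077. Book value $113,772.
Year 3: ⌊$113,772 × 150%/10⌋ = $17,065. Book value $96,707.
Year 4: ⌊$96,707 × 150%/10⌋ = $14,506. Book value $82,201.
Year 5: ⌊$82,201 × 150%/10⌋ = $12,330. Book value $69,871.
Year 6: ⌊$69,871 × 150%/10⌋ = $10,480. Book value $59,391.
Year 7: ⌊$59,391 × 150%/10⌋ = $8,908. Book value $50,483.
Year 8: ⌊$50,483 × 150%/10⌋ = $7,572. Book value $42,911.

$7,572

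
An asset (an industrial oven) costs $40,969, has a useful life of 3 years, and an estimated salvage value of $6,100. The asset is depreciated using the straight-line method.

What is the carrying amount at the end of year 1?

Depreciable base = $40,969 − $6,100 = $34,869.
Annual expense = $34,869 / 3 = $11,623.
End of year 1: book value $29,346.

$29,346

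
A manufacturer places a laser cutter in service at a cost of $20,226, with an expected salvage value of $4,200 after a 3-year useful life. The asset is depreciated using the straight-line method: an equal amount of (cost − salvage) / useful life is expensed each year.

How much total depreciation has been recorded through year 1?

$5,342

Depreciable base = $20,226 − $4,200 = $16,026.
Annual expense = $16,026 / 3 = $5,342.
End of year 1: book value $14,884.
Accumulated through year 1 = $20,226 − $14,884 = $5,342.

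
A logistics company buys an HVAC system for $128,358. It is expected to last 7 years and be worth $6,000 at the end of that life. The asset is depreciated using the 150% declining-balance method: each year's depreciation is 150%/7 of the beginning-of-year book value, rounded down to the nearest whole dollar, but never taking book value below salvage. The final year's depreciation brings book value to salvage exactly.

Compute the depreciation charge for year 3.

Depreciable base = $128,358 − $6,000 = $122,358.
Year 1: ⌊$128,358 × 150%/7⌋ = $27,505. Book value $100,853.
Year 2: ⌊$100,853 × 150%/7⌋ = $21,611. Book value $79,242.
Year 3: ⌊$79,242 × 150%/7⌋ = $16,980. Book value $62,262.

$16,980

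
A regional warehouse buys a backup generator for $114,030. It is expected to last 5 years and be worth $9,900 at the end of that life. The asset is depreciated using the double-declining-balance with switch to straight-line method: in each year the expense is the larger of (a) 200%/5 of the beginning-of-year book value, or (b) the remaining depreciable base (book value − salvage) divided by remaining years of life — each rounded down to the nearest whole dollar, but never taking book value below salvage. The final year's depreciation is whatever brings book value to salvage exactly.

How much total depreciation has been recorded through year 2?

$72,979

Depreciable base = $114,030 − $9,900 = $104,130.
Year 1: DB = ⌊$114,030 × 200%/5⌋ = $45,612; SL = ⌊$104,130/5⌋ = $20,826 → take DB $45,612. Book value $68,418.
Year 2: DB = ⌊$68,418 × 200%/5⌋ = $27,367; SL = ⌊$58,518/4⌋ = $14,629 → take DB $27,367. Book value $41,051.
Accumulated through year 2 = $114,030 − $41,051 = $72,979.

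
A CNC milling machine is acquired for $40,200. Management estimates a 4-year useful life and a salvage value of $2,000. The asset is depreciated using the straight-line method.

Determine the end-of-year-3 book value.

Depreciable base = $40,200 − $2,000 = $38,200.
Annual expense = $38,200 / 4 = $9,550.
End of year 1: book value $30,650.
End of year 2: book value $21,100.
End of year 3: book value $11,550.

$11,550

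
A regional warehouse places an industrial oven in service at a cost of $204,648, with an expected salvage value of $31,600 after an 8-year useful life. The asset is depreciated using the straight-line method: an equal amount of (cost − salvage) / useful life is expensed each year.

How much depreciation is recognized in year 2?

$21,631

Depreciable base = $204,648 − $31,600 = $173,048.
Annual expense = $173,048 / 8 = $21,631.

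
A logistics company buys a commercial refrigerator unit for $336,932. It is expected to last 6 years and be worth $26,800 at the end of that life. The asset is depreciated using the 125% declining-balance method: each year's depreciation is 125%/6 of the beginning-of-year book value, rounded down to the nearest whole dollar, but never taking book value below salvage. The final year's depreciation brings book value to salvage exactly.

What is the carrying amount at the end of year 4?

Depreciable base = $336,932 − $26,800 = $310,132.
Year 1: ⌊$336,932 × 125%/6⌋ = $70,194. Book value $266,738.
Year 2: ⌊$266,738 × 125%/6⌋ = $55,570. Book value $211,168.
Year 3: ⌊$211,168 × 125%/6⌋ = $43,993. Book value $167,175.
Year 4: ⌊$167,175 × 125%/6⌋ = $34,828. Book value $132,347.

$132,347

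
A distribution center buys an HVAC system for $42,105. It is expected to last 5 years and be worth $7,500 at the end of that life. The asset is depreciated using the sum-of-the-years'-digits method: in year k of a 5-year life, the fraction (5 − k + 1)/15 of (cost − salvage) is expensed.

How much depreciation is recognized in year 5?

Depreciable base = $42,105 − $7,500 = $34,605.
Sum of the years' digits = 5+4+3+2+1 = 15.
Year 1: $34,605 × 5/15 = $11,535. Book value $30,570.
Year 2: $34,605 × 4/15 = $9,228. Book value $21,342.
Year 3: $34,605 × 3/15 = $6,921. Book value $14,421.
Year 4: $34,605 × 2/15 = $4,614. Book value $9,807.
Year 5: $34,605 × 1/15 = $2,307. Book value $7,500.

$2,307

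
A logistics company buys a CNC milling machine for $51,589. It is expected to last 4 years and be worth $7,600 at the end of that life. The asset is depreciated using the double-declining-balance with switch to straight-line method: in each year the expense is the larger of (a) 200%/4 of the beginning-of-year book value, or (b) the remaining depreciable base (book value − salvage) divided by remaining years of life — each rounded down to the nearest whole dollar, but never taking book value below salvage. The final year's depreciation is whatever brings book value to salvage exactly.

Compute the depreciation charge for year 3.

Depreciable base = $51,589 − $7,600 = $43,989.
Year 1: DB = ⌊$51,589 × 200%/4⌋ = $25,794; SL = ⌊$43,989/4⌋ = $10,997 → take DB $25,794. Book value $25,795.
Year 2: DB = ⌊$25,795 × 200%/4⌋ = $12,897; SL = ⌊$18,195/3⌋ = $6,065 → take DB $12,897. Book value $12,898.
Year 3: DB = ⌊$12,898 × 200%/4⌋ = $6,449; SL = ⌊$5,298/2⌋ = $2,649 → take DB $6,449, capped at $5,298. Book value $7,600.

$5,298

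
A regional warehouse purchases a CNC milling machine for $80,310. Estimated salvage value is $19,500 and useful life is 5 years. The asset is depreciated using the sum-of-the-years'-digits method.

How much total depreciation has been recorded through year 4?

Depreciable base = $80,310 − $19,500 = $60,810.
Sum of the years' digits = 5+4+3+2+1 = 15.
Year 1: $60,810 × 5/15 = $20,270. Book value $60,040.
Year 2: $60,810 × 4/15 = $16,216. Book value $43,824.
Year 3: $60,810 × 3/15 = $12,162. Book value $31,662.
Year 4: $60,810 × 2/15 = $8,108. Book value $23,554.
Accumulated through year 4 = $80,310 − $23,554 = $56,756.

$56,756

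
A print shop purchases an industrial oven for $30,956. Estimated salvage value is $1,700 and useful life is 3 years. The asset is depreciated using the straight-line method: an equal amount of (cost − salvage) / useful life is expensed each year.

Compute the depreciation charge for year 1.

$9,752

Depreciable base = $30,956 − $1,700 = $29,256.
Annual expense = $29,256 / 3 = $9,752.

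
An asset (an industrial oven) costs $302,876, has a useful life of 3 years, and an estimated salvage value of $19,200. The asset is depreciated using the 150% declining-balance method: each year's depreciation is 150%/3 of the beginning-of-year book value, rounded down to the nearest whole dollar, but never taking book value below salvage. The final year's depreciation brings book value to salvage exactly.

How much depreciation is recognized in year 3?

Depreciable base = $302,876 − $19,200 = $283,676.
Year 1: ⌊$302,876 × 150%/3⌋ = $151,438. Book value $151,438.
Year 2: ⌊$151,438 × 150%/3⌋ = $75,719. Book value $75,719.
Year 3 (final): $75,719 − $19,200 = $56,519. Book value $19,200.

$56,519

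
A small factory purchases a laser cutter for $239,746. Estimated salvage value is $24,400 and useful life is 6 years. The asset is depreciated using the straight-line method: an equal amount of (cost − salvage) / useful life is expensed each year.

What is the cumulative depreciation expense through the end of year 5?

$179,455

Depreciable base = $239,746 − $24,400 = $215,346.
Annual expense = $215,346 / 6 = $35,891.
End of year 1: book value $203,855.
End of year 2: book value $167,964.
End of year 3: book value $132,073.
End of year 4: book value $96,182.
End of year 5: book value $60,291.
Accumulated through year 5 = $239,746 − $60,291 = $179,455.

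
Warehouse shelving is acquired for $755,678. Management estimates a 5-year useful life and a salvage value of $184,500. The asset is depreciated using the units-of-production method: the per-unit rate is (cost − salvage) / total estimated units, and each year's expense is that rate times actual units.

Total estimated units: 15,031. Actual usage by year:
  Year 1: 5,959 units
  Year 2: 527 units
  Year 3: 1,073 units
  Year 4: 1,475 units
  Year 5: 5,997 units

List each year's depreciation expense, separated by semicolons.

Depreciable base = $755,678 − $184,500 = $571,178.
Rate = $571,178 / 15,031 units = $38 per unit.
Year 1: 5,959 × $38 = $226,442. Book value $529,236.
Year 2: 527 × $38 = $20,026. Book value $509,210.
Year 3: 1,073 × $38 = $40,774. Book value $468,436.
Year 4: 1,475 × $38 = $56,050. Book value $412,386.
Year 5: 5,997 × $38 = $227,886. Book value $184,500.

$226,442; $20,026; $40,774; $56,050; $227,886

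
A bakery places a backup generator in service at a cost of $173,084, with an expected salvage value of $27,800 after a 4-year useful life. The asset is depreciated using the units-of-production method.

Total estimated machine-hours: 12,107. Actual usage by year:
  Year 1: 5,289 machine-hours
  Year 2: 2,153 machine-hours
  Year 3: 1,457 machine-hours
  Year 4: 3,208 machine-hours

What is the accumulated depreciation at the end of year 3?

Depreciable base = $173,084 − $27,800 = $145,284.
Rate = $145,284 / 12,107 machine-hours = $12 per machine-hour.
Year 1: 5,289 × $12 = $63,468. Book value $109,616.
Year 2: 2,153 × $12 = $25,836. Book value $83,780.
Year 3: 1,457 × $12 = $17,484. Book value $66,296.
Accumulated through year 3 = $173,084 − $66,296 = $106,788.

$106,788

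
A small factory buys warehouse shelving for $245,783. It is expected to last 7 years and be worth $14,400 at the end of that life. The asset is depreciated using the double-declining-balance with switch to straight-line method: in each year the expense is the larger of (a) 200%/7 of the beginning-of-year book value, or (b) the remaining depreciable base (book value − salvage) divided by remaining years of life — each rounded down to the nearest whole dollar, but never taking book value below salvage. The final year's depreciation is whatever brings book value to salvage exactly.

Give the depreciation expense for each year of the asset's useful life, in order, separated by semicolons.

Depreciable base = $245,783 − $14,400 = $231,383.
Year 1: DB = ⌊$245,783 × 200%/7⌋ = $70,223; SL = ⌊$231,383/7⌋ = $33,054 → take DB $70,223. Book value $175,560.
Year 2: DB = ⌊$175,560 × 200%/7⌋ = $50,160; SL = ⌊$161,160/6⌋ = $26,860 → take DB $50,160. Book value $125,400.
Year 3: DB = ⌊$125,400 × 200%/7⌋ = $35,828; SL = ⌊$111,000/5⌋ = $22,200 → take DB $35,828. Book value $89,572.
Year 4: DB = ⌊$89,572 × 200%/7⌋ = $25,592; SL = ⌊$75,172/4⌋ = $18,793 → take DB $25,592. Book value $63,980.
Year 5: DB = ⌊$63,980 × 200%/7⌋ = $18,280; SL = ⌊$49,580/3⌋ = $16,526 → take DB $18,280. Book value $45,700.
Year 6: DB = ⌊$45,700 × 200%/7⌋ = $13,057; SL = ⌊$31,300/2⌋ = $15,650 → take SL $15,650. Book value $30,050.
Year 7 (final): $30,050 − $14,400 = $15,650. Book value $14,400.

$70,223; $50,160; $35,828; $25,592; $18,280; $15,650; $15,650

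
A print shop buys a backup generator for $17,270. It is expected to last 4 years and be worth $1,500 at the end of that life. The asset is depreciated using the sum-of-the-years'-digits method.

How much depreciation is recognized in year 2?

Depreciable base = $17,270 − $1,500 = $15,770.
Sum of the years' digits = 4+3+2+1 = 10.
Year 1: $15,770 × 4/10 = $6,308. Book value $10,962.
Year 2: $15,770 × 3/10 = $4,731. Book value $6,231.

$4,731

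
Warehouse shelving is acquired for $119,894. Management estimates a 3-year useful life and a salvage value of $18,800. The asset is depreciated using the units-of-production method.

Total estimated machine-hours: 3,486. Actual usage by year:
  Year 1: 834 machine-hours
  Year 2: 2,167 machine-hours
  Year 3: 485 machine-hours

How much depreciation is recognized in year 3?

Depreciable base = $119,894 − $18,800 = $101,094.
Rate = $101,094 / 3,486 machine-hours = $29 per machine-hour.
Year 1: 834 × $29 = $24,186. Book value $95,708.
Year 2: 2,167 × $29 = $62,843. Book value $32,865.
Year 3: 485 × $29 = $14,065. Book value $18,800.

$14,065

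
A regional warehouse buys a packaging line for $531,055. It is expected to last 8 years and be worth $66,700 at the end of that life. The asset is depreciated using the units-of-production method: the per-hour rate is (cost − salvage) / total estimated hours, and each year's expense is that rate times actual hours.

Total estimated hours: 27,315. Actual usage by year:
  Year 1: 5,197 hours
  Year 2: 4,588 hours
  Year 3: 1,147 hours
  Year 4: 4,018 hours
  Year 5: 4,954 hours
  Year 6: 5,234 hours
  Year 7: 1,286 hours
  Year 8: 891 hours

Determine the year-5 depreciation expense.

Depreciable base = $531,055 − $66,700 = $464,355.
Rate = $464,355 / 27,315 hours = $17 per hour.
Year 1: 5,197 × $17 = $88,349. Book value $442,706.
Year 2: 4,588 × $17 = $77,996. Book value $364,710.
Year 3: 1,147 × $17 = $19,499. Book value $345,211.
Year 4: 4,018 × $17 = $68,306. Book value $276,905.
Year 5: 4,954 × $17 = $84,218. Book value $192,687.

$84,218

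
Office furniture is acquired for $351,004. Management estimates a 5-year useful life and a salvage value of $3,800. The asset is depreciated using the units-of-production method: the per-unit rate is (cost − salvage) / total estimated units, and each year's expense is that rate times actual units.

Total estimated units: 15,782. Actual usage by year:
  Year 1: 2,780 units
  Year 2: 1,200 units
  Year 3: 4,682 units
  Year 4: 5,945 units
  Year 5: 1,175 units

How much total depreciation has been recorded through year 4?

Depreciable base = $351,004 − $3,800 = $347,204.
Rate = $347,204 / 15,782 units = $22 per unit.
Year 1: 2,780 × $22 = $61,160. Book value $289,844.
Year 2: 1,200 × $22 = $26,400. Book value $263,444.
Year 3: 4,682 × $22 = $103,004. Book value $160,440.
Year 4: 5,945 × $22 = $130,790. Book value $29,650.
Accumulated through year 4 = $351,004 − $29,650 = $321,354.

$321,354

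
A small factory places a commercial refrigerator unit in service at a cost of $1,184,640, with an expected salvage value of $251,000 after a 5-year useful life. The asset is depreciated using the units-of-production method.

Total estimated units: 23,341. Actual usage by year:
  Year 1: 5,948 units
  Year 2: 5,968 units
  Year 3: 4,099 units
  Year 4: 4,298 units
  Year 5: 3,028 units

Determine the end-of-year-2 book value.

Depreciable base = $1,184,640 − $251,000 = $933,640.
Rate = $933,640 / 23,341 units = $40 per unit.
Year 1: 5,948 × $40 = $237,920. Book value $946,720.
Year 2: 5,968 × $40 = $238,720. Book value $708,000.

$708,000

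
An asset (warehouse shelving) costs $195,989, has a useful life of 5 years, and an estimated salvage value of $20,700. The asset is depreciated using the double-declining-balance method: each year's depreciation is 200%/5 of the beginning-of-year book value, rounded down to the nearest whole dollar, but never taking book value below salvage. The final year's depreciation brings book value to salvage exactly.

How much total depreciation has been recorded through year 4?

$170,588

Depreciable base = $195,989 − $20,700 = $175,289.
Year 1: ⌊$195,989 × 200%/5⌋ = $78,395. Book value $117,594.
Year 2: ⌊$117,594 × 200%/5⌋ = $47,037. Book value $70,557.
Year 3: ⌊$70,557 × 200%/5⌋ = $28,222. Book value $42,335.
Year 4: ⌊$42,335 × 200%/5⌋ = $16,934. Book value $25,401.
Accumulated through year 4 = $195,989 − $25,401 = $170,588.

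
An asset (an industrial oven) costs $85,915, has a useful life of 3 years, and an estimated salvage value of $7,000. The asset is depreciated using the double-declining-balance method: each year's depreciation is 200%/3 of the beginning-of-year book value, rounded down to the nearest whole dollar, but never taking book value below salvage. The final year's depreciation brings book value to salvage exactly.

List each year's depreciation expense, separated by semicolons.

$57,276; $19,092; $2,547

Depreciable base = $85,915 − $7,000 = $78,915.
Year 1: ⌊$85,915 × 200%/3⌋ = $57,276. Book value $28,639.
Year 2: ⌊$28,639 × 200%/3⌋ = $19,092. Book value $9,547.
Year 3 (final): $9,547 − $7,000 = $2,547. Book value $7,000.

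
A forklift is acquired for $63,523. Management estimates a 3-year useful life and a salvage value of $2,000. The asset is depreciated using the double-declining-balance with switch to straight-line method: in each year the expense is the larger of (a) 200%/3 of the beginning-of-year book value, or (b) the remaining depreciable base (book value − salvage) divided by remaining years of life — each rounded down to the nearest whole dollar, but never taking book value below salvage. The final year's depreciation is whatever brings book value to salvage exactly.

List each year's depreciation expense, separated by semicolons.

$42,348; $14,116; $5,059

Depreciable base = $63,523 − $2,000 = $61,523.
Year 1: DB = ⌊$63,523 × 200%/3⌋ = $42,348; SL = ⌊$61,523/3⌋ = $20,507 → take DB $42,348. Book value $21,175.
Year 2: DB = ⌊$21,175 × 200%/3⌋ = $14,116; SL = ⌊$19,175/2⌋ = $9,587 → take DB $14,116. Book value $7,059.
Year 3 (final): $7,059 − $2,000 = $5,059. Book value $2,000.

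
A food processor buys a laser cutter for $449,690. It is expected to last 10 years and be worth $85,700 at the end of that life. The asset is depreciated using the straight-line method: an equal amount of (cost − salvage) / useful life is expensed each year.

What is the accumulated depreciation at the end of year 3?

Depreciable base = $449,690 − $85,700 = $363,990.
Annual expense = $363,990 / 10 = $36,399.
End of year 1: book value $413,291.
End of year 2: book value $376,892.
End of year 3: book value $340,493.
Accumulated through year 3 = $449,690 − $340,493 = $109,197.

$109,197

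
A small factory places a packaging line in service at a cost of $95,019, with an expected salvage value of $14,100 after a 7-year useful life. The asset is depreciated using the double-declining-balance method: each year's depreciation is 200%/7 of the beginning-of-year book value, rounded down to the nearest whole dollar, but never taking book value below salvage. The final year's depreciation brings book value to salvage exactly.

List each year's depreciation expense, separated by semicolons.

Depreciable base = $95,019 − $14,100 = $80,919.
Year 1: ⌊$95,019 × 200%/7⌋ = $27,148. Book value $67,871.
Year 2: ⌊$67,871 × 200%/7⌋ = $19,391. Book value $48,480.
Year 3: ⌊$48,480 × 200%/7⌋ = $13,851. Book value $34,629.
Year 4: ⌊$34,629 × 200%/7⌋ = $9,894. Book value $24,735.
Year 5: ⌊$24,735 × 200%/7⌋ = $7,067. Book value $17,668.
Year 6: ⌊$17,668 × 200%/7⌋ = $5,048, capped at $3,568. Book value $14,100.
Year 7 (final): $14,100 − $14,100 = $0. Book value $14,100.

$27,148; $19,391; $13,851; $9,894; $7,067; $3,568; $0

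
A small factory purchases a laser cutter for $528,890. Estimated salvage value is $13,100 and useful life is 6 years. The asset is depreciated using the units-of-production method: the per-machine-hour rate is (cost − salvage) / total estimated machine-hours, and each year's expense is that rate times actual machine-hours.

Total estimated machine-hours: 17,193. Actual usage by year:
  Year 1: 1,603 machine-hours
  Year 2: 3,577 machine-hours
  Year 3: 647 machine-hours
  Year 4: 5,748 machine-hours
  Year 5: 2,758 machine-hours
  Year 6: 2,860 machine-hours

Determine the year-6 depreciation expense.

$85,800

Depreciable base = $528,890 − $13,100 = $515,790.
Rate = $515,790 / 17,193 machine-hours = $30 per machine-hour.
Year 1: 1,603 × $30 = $48,090. Book value $480,800.
Year 2: 3,577 × $30 = $107,310. Book value $373,490.
Year 3: 647 × $30 = $19,410. Book value $354,080.
Year 4: 5,748 × $30 = $172,440. Book value $181,640.
Year 5: 2,758 × $30 = $82,740. Book value $98,900.
Year 6: 2,860 × $30 = $85,800. Book value $13,100.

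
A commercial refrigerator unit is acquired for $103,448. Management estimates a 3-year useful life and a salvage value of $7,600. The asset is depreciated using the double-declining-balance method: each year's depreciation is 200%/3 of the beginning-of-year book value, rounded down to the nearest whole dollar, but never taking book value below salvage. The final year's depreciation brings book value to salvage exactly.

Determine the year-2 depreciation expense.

$22,988

Depreciable base = $103,448 − $7,600 = $95,848.
Year 1: ⌊$103,448 × 200%/3⌋ = $68,965. Book value $34,483.
Year 2: ⌊$34,483 × 200%/3⌋ = $22,988. Book value $11,495.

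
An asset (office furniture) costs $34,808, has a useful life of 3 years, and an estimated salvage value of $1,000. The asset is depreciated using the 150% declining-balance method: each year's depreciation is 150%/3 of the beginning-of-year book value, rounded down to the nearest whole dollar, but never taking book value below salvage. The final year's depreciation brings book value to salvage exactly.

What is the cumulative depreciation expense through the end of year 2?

$26,106

Depreciable base = $34,808 − $1,000 = $33,808.
Year 1: ⌊$34,808 × 150%/3⌋ = $17,404. Book value $17,404.
Year 2: ⌊$17,404 × 150%/3⌋ = $8,702. Book value $8,702.
Accumulated through year 2 = $34,808 − $8,702 = $26,106.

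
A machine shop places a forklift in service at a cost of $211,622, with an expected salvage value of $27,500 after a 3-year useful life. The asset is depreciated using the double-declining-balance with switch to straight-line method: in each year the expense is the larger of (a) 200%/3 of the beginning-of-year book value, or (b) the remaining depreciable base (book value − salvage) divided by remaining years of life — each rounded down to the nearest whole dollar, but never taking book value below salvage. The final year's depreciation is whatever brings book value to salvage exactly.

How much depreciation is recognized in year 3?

$0

Depreciable base = $211,622 − $27,500 = $184,122.
Year 1: DB = ⌊$211,622 × 200%/3⌋ = $141,081; SL = ⌊$184,122/3⌋ = $61,374 → take DB $141,081. Book value $70,541.
Year 2: DB = ⌊$70,541 × 200%/3⌋ = $47,027; SL = ⌊$43,041/2⌋ = $21,520 → take DB $47,027, capped at $43,041. Book value $27,500.
Year 3 (final): $27,500 − $27,500 = $0. Book value $27,500.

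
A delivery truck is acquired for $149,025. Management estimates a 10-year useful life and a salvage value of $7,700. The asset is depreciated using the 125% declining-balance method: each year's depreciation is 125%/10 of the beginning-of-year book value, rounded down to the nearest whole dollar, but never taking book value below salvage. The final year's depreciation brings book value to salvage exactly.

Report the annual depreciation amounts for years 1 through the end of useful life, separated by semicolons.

Depreciable base = $149,025 − $7,700 = $141,325.
Year 1: ⌊$149,025 × 125%/10⌋ = $18,628. Book value $130,397.
Year 2: ⌊$130,397 × 125%/10⌋ = $16,299. Book value $114,098.
Year 3: ⌊$114,098 × 125%/10⌋ = $14,262. Book value $99,836.
Year 4: ⌊$99,836 × 125%/10⌋ = $12,479. Book value $87,357.
Year 5: ⌊$87,357 × 125%/10⌋ = $10,919. Book value $76,438.
Year 6: ⌊$76,438 × 125%/10⌋ = $9,554. Book value $66,884.
Year 7: ⌊$66,884 × 125%/10⌋ = $8,360. Book value $58,524.
Year 8: ⌊$58,524 × 125%/10⌋ = $7,315. Book value $51,209.
Year 9: ⌊$51,209 × 125%/10⌋ = $6,401. Book value $44,808.
Year 10 (final): $44,808 − $7,700 = $37,108. Book value $7,700.

$18,628; $16,299; $14,262; $12,479; $10,919; $9,554; $8,360; $7,315; $6,401; $37,108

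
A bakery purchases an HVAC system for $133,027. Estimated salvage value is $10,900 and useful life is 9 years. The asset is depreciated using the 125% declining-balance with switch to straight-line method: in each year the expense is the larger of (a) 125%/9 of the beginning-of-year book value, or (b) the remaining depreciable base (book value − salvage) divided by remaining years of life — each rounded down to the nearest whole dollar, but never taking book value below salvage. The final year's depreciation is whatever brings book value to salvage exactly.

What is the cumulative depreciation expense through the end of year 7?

Depreciable base = $133,027 − $10,900 = $122,127.
Year 1: DB = ⌊$133,027 × 125%/9⌋ = $18,475; SL = ⌊$122,127/9⌋ = $13,569 → take DB $18,475. Book value $114,552.
Year 2: DB = ⌊$114,552 × 125%/9⌋ = $15,910; SL = ⌊$103,652/8⌋ = $12,956 → take DB $15,910. Book value $98,642.
Year 3: DB = ⌊$98,642 × 125%/9⌋ = $13,700; SL = ⌊$87,742/7⌋ = $12,534 → take DB $13,700. Book value $84,942.
Year 4: DB = ⌊$84,942 × 125%/9⌋ = $11,797; SL = ⌊$74,042/6⌋ = $12,340 → take SL $12,340. Book value $72,602.
Year 5: DB = ⌊$72,602 × 125%/9⌋ = $10,083; SL = ⌊$61,702/5⌋ = $12,340 → take SL $12,340. Book value $60,262.
Year 6: DB = ⌊$60,262 × 125%/9⌋ = $8,369; SL = ⌊$49,362/4⌋ = $12,340 → take SL $12,340. Book value $47,922.
Year 7: DB = ⌊$47,922 × 125%/9⌋ = $6,655; SL = ⌊$37,022/3⌋ = $12,340 → take SL $12,340. Book value $35,582.
Accumulated through year 7 = $133,027 − $35,582 = $97,445.

$97,445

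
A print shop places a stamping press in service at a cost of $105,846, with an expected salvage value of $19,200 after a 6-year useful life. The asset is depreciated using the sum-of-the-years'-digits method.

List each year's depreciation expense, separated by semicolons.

$24,756; $20,630; $16,504; $12,378; $8,252; $4,126

Depreciable base = $105,846 − $19,200 = $86,646.
Sum of the years' digits = 6+5+4+3+2+1 = 21.
Year 1: $86,646 × 6/21 = $24,756. Book value $81,090.
Year 2: $86,646 × 5/21 = $20,630. Book value $60,460.
Year 3: $86,646 × 4/21 = $16,504. Book value $43,956.
Year 4: $86,646 × 3/21 = $12,378. Book value $31,578.
Year 5: $86,646 × 2/21 = $8,252. Book value $23,326.
Year 6: $86,646 × 1/21 = $4,126. Book value $19,200.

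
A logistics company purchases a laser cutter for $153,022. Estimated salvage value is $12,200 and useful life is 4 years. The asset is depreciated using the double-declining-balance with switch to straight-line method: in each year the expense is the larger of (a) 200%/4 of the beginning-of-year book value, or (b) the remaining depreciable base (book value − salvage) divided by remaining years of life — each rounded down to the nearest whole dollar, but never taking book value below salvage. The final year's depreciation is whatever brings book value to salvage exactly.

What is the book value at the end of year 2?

$38,256

Depreciable base = $153,022 − $12,200 = $140,822.
Year 1: DB = ⌊$153,022 × 200%/4⌋ = $76,511; SL = ⌊$140,822/4⌋ = $35,205 → take DB $76,511. Book value $76,511.
Year 2: DB = ⌊$76,511 × 200%/4⌋ = $38,255; SL = ⌊$64,311/3⌋ = $21,437 → take DB $38,255. Book value $38,256.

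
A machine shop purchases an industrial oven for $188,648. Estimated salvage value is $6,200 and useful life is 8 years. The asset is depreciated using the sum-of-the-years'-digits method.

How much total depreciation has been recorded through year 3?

$106,428

Depreciable base = $188,648 − $6,200 = $182,448.
Sum of the years' digits = 8+7+6+5+4+3+2+1 = 36.
Year 1: $182,448 × 8/36 = $40,544. Book value $148,104.
Year 2: $182,448 × 7/36 = $35,476. Book value $112,628.
Year 3: $182,448 × 6/36 = $30,408. Book value $82,220.
Accumulated through year 3 = $188,648 − $82,220 = $106,428.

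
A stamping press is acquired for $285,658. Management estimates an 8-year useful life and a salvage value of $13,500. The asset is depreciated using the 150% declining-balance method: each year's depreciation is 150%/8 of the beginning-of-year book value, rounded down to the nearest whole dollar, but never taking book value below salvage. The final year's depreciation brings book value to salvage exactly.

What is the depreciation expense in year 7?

$15,409

Depreciable base = $285,658 − $13,500 = $272,158.
Year 1: ⌊$285,658 × 150%/8⌋ = $53,560. Book value $232,098.
Year 2: ⌊$232,098 × 150%/8⌋ = $43,518. Book value $188,580.
Year 3: ⌊$188,580 × 150%/8⌋ = $35,358. Book value $153,222.
Year 4: ⌊$153,222 × 150%/8⌋ = $28,729. Book value $124,493.
Year 5: ⌊$124,493 × 150%/8⌋ = $23,342. Book value $101,151.
Year 6: ⌊$101,151 × 150%/8⌋ = $18,965. Book value $82,186.
Year 7: ⌊$82,186 × 150%/8⌋ = $15,409. Book value $66,777.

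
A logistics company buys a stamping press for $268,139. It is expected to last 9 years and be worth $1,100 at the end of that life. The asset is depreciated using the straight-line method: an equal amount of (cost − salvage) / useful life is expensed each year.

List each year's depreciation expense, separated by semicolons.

$29,671; $29,671; $29,671; $29,671; $29,671; $29,671; $29,671; $29,671; $29,671

Depreciable base = $268,139 − $1,100 = $267,039.
Annual expense = $267,039 / 9 = $29,671.
End of year 1: book value $238,468.
End of year 2: book value $208,797.
End of year 3: book value $179,126.
End of year 4: book value $149,455.
End of year 5: book value $119,784.
End of year 6: book value $90,113.
End of year 7: book value $60,442.
End of year 8: book value $30,771.
End of year 9: book value $1,100.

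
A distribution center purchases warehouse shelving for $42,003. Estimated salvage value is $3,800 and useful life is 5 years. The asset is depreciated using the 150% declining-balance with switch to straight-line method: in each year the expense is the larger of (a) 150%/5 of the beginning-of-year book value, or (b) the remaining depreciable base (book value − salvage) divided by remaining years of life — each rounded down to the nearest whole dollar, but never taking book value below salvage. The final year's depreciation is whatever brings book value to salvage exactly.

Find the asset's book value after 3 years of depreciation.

$14,409

Depreciable base = $42,003 − $3,800 = $38,203.
Year 1: DB = ⌊$42,003 × 150%/5⌋ = $12,600; SL = ⌊$38,203/5⌋ = $7,640 → take DB $12,600. Book value $29,403.
Year 2: DB = ⌊$29,403 × 150%/5⌋ = $8,820; SL = ⌊$25,603/4⌋ = $6,400 → take DB $8,820. Book value $20,583.
Year 3: DB = ⌊$20,583 × 150%/5⌋ = $6,174; SL = ⌊$16,783/3⌋ = $5,594 → take DB $6,174. Book value $14,409.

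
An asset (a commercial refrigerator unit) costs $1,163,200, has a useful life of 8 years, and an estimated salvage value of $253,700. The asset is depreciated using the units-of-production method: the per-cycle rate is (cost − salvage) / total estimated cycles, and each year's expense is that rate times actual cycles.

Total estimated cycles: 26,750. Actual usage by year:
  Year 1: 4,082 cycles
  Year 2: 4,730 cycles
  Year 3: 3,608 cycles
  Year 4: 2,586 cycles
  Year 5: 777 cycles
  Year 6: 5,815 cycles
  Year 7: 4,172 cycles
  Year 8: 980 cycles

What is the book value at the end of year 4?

Depreciable base = $1,163,200 − $253,700 = $909,500.
Rate = $909,500 / 26,750 cycles = $34 per cycle.
Year 1: 4,082 × $34 = $138,788. Book value $1,024,412.
Year 2: 4,730 × $34 = $160,820. Book value $863,592.
Year 3: 3,608 × $34 = $122,672. Book value $740,920.
Year 4: 2,586 × $34 = $87,924. Book value $652,996.

$652,996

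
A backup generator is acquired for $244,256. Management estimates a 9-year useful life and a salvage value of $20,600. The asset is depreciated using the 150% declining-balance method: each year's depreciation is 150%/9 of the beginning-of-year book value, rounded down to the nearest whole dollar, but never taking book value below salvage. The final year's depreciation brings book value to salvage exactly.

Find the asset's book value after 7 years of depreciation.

$68,170

Depreciable base = $244,256 − $20,600 = $223,656.
Year 1: ⌊$244,256 × 150%/9⌋ = $40,709. Book value $203,547.
Year 2: ⌊$203,547 × 150%/9⌋ = $33,924. Book value $169,623.
Year 3: ⌊$169,623 × 150%/9⌋ = $28,270. Book value $141,353.
Year 4: ⌊$141,353 × 150%/9⌋ = $23,558. Book value $117,795.
Year 5: ⌊$117,795 × 150%/9⌋ = $19,632. Book value $98,163.
Year 6: ⌊$98,163 × 150%/9⌋ = $16,360. Book value $81,803.
Year 7: ⌊$81,803 × 150%/9⌋ = $13,633. Book value $68,170.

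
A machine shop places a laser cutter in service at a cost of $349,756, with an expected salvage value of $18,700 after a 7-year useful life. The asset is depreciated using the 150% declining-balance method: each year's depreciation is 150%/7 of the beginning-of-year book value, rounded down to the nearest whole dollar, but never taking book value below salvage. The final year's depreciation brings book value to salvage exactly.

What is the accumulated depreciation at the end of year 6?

$267,464

Depreciable base = $349,756 − $18,700 = $331,056.
Year 1: ⌊$349,756 × 150%/7⌋ = $74,947. Book value $274,809.
Year 2: ⌊$274,809 × 150%/7⌋ = $58,887. Book value $215,922.
Year 3: ⌊$215,922 × 150%/7⌋ = $46,269. Book value $169,653.
Year 4: ⌊$169,653 × 150%/7⌋ = $36,354. Book value $133,299.
Year 5: ⌊$133,299 × 150%/7⌋ = $28,564. Book value $104,735.
Year 6: ⌊$104,735 × 150%/7⌋ = $22,443. Book value $82,292.
Accumulated through year 6 = $349,756 − $82,292 = $267,464.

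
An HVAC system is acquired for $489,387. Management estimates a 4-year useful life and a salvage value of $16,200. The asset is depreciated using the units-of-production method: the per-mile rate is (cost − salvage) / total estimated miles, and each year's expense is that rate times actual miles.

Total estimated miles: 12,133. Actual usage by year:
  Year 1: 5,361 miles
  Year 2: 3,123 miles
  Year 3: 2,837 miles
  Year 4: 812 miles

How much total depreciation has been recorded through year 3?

$441,519

Depreciable base = $489,387 − $16,200 = $473,187.
Rate = $473,187 / 12,133 miles = $39 per mile.
Year 1: 5,361 × $39 = $209,079. Book value $280,308.
Year 2: 3,123 × $39 = $121,797. Book value $158,511.
Year 3: 2,837 × $39 = $110,643. Book value $47,868.
Accumulated through year 3 = $489,387 − $47,868 = $441,519.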